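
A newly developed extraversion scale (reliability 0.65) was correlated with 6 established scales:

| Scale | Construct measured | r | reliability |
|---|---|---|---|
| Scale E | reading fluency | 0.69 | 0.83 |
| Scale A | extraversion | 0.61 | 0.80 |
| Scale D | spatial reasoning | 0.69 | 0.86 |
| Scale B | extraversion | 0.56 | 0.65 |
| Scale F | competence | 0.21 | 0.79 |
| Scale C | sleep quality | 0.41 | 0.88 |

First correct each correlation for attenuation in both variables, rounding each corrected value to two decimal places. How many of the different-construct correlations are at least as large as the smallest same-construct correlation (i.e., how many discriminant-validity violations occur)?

Disattenuated r (r / √(r_scale · r_new)):
  Scale E (disc): 0.69 / √(0.83·0.65) = 0.94
  Scale A (conv): 0.61 / √(0.80·0.65) = 0.85
  Scale D (disc): 0.69 / √(0.86·0.65) = 0.92
  Scale B (conv): 0.56 / √(0.65·0.65) = 0.86
  Scale F (disc): 0.21 / √(0.79·0.65) = 0.29
  Scale C (disc): 0.41 / √(0.88·0.65) = 0.54
Smallest convergent = 0.85. Discriminant values: 0.94, 0.92, 0.29, 0.54; count ≥ 0.85 → 2.

2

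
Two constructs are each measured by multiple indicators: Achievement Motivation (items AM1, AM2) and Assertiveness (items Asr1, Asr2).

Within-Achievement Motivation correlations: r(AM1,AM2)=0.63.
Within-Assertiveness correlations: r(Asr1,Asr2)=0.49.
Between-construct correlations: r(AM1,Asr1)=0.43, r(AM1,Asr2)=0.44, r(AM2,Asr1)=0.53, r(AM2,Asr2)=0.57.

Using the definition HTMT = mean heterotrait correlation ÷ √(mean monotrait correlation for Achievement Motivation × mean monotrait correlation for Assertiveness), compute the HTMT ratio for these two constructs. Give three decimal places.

0.886

Mean heterotrait r = 1.97/4 = 0.4925.
Mean within-AM = 0.63/1 = 0.6300; mean within-Asr = 0.49/1 = 0.4900.
Geometric mean = √(0.6300 × 0.4900) = 0.5556.
HTMT = 0.4925 / 0.5556 = 0.886.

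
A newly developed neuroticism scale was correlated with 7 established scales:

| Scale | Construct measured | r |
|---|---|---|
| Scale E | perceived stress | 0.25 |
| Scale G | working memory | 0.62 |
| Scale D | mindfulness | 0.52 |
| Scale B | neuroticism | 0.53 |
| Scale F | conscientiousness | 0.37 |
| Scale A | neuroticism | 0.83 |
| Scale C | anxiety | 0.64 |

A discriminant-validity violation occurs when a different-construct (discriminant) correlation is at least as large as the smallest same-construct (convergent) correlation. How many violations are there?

2

Convergent (same construct = neuroticism): Scale B, Scale A.
Smallest convergent = 0.53. Discriminant values: 0.25, 0.62, 0.52, 0.37, 0.64; count ≥ 0.53 → 2.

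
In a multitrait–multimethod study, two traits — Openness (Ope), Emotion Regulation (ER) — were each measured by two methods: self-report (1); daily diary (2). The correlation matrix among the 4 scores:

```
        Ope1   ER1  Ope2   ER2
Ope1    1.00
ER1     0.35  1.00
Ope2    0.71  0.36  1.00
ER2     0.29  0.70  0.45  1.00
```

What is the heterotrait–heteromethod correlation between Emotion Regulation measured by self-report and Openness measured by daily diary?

0.36

Different traits and methods: r(ER1, Ope2) = 0.36.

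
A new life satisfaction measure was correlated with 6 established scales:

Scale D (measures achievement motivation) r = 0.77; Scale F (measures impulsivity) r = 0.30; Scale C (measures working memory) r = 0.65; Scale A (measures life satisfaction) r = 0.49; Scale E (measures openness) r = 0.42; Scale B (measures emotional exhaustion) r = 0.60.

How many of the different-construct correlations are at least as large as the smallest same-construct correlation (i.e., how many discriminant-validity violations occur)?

3

Convergent (same construct = life satisfaction): Scale A.
Smallest convergent = 0.49. Discriminant values: 0.77, 0.30, 0.65, 0.42, 0.60; count ≥ 0.49 → 3.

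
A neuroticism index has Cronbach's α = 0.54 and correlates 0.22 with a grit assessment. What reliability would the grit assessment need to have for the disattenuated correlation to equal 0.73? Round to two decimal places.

0.17

r_true = r_obs / √(r_xx · r_yy) ⇒ 0.73 = 0.22 / √(0.54 · r_yy).
√(0.54 · r_yy) = 0.22 / 0.73 = 0.3014; 0.54 · r_yy = 0.0908; r_yy = 0.0908 / 0.54 ≈ 0.17.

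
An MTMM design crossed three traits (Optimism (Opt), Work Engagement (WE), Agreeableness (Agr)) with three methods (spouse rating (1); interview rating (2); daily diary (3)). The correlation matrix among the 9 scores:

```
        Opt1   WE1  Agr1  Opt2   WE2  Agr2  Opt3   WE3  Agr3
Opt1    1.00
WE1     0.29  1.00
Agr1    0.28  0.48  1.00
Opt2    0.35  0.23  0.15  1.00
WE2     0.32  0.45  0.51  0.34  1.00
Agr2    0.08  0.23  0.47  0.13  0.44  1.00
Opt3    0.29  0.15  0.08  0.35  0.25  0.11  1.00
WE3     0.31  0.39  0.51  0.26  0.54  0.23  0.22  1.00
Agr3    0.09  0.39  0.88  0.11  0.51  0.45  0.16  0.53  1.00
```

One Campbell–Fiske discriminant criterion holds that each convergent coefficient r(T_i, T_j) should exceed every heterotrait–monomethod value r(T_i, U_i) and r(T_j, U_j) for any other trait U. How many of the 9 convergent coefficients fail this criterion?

5

Each convergent coefficient versus the relevant comparison correlations:
Opt (methods 1·2): 0.35 vs {0.29, 0.34, 0.28, 0.13} → pass.
Opt (methods 1·3): 0.29 vs {0.29, 0.22, 0.28, 0.16} → fail.
Opt (methods 2·3): 0.35 vs {0.34, 0.22, 0.13, 0.16} → pass.
WE (methods 1·2): 0.45 vs {0.29, 0.34, 0.48, 0.44} → fail.
WE (methods 1·3): 0.39 vs {0.29, 0.22, 0.48, 0.53} → fail.
WE (methods 2·3): 0.54 vs {0.34, 0.22, 0.44, 0.53} → pass.
Agr (methods 1·2): 0.47 vs {0.28, 0.13, 0.48, 0.44} → fail.
Agr (methods 1·3): 0.88 vs {0.28, 0.16, 0.48, 0.53} → pass.
Agr (methods 2·3): 0.45 vs {0.13, 0.16, 0.44, 0.53} → fail.
5 of 9 fail.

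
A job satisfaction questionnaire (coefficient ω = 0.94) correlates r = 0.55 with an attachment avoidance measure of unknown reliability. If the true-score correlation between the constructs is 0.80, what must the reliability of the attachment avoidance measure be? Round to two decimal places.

0.50

r_true = r_obs / √(r_xx · r_yy) ⇒ 0.80 = 0.55 / √(0.94 · r_yy).
√(0.94 · r_yy) = 0.55 / 0.80 = 0.6875; 0.94 · r_yy = 0.4727; r_yy = 0.4727 / 0.94 ≈ 0.50.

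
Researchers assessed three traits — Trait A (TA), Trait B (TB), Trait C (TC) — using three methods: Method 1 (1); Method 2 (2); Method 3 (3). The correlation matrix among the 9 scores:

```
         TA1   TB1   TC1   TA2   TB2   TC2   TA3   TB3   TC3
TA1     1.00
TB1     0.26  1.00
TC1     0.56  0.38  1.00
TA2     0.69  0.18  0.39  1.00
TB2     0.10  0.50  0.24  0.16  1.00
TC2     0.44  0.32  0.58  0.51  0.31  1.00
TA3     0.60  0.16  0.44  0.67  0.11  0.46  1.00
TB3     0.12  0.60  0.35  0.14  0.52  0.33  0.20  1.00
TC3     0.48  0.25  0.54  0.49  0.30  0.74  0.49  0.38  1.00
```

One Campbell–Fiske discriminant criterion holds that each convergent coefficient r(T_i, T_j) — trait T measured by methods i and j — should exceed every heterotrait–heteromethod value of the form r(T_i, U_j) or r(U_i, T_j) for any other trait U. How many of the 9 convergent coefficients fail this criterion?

0

Checking each validity diagonal entry against its comparison values:
TA (methods 1·2): 0.69 vs {0.10, 0.18, 0.44, 0.39} → pass.
TA (methods 1·3): 0.60 vs {0.12, 0.16, 0.48, 0.44} → pass.
TA (methods 2·3): 0.67 vs {0.14, 0.11, 0.49, 0.46} → pass.
TB (methods 1·2): 0.50 vs {0.18, 0.10, 0.32, 0.24} → pass.
TB (methods 1·3): 0.60 vs {0.16, 0.12, 0.25, 0.35} → pass.
TB (methods 2·3): 0.52 vs {0.11, 0.14, 0.30, 0.33} → pass.
TC (methods 1·2): 0.58 vs {0.39, 0.44, 0.24, 0.32} → pass.
TC (methods 1·3): 0.54 vs {0.44, 0.48, 0.35, 0.25} → pass.
TC (methods 2·3): 0.74 vs {0.46, 0.49, 0.33, 0.30} → pass.
0 of 9 fail.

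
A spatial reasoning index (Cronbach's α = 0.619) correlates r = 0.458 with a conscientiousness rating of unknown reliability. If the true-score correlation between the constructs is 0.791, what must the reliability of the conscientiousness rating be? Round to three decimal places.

0.542

r_true = r_obs / √(r_xx · r_yy) ⇒ 0.791 = 0.458 / √(0.619 · r_yy).
√(0.619 · r_yy) = 0.458 / 0.791 = 0.5790; 0.619 · r_yy = 0.3352; r_yy = 0.3352 / 0.619 ≈ 0.542.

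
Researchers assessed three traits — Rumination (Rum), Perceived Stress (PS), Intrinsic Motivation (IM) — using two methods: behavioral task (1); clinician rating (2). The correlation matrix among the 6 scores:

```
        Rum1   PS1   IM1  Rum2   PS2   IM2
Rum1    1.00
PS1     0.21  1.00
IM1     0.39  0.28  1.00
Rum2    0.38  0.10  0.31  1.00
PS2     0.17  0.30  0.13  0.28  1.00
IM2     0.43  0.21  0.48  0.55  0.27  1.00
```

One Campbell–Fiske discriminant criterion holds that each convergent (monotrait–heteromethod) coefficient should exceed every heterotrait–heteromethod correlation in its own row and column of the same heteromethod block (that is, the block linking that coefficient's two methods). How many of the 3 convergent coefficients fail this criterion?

Checking each validity diagonal entry against its comparison values:
Rum (methods 1·2): 0.38 vs {0.17, 0.10, 0.43, 0.31} → fail.
PS (methods 1·2): 0.30 vs {0.10, 0.17, 0.21, 0.13} → pass.
IM (methods 1·2): 0.48 vs {0.31, 0.43, 0.13, 0.21} → pass.
1 of 3 fail.

1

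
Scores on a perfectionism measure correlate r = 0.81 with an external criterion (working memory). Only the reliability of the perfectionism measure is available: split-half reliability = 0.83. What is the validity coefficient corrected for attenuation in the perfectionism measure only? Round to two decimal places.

0.89

Single correction: r_c = r_obs / √r_xx = 0.81 / √0.83 = 0.81 / 0.9110 ≈ 0.89.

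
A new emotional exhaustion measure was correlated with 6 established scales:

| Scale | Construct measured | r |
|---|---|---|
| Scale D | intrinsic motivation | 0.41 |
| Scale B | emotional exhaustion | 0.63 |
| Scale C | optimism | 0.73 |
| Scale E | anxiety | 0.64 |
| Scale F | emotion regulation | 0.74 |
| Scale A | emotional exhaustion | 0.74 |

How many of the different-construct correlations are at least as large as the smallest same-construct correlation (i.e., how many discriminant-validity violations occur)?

Convergent (same construct = emotional exhaustion): Scale B, Scale A.
Smallest convergent = 0.63. Discriminant values: 0.41, 0.73, 0.64, 0.74; count ≥ 0.63 → 3.

3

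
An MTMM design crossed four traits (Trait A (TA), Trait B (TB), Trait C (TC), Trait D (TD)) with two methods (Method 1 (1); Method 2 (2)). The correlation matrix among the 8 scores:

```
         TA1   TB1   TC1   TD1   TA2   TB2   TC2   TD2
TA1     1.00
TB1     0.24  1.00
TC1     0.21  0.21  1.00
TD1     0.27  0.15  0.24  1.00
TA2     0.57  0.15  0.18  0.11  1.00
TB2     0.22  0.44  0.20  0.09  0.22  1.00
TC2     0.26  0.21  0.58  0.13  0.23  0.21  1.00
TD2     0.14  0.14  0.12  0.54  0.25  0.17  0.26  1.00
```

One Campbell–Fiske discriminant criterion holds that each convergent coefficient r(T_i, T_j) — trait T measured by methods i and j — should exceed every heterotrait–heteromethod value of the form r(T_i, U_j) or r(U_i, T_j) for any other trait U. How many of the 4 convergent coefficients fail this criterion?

0

Each convergent coefficient versus the relevant comparison correlations:
TA (methods 1·2): 0.57 vs {0.22, 0.15, 0.26, 0.18, 0.14, 0.11} → pass.
TB (methods 1·2): 0.44 vs {0.15, 0.22, 0.21, 0.20, 0.14, 0.09} → pass.
TC (methods 1·2): 0.58 vs {0.18, 0.26, 0.20, 0.21, 0.12, 0.13} → pass.
TD (methods 1·2): 0.54 vs {0.11, 0.14, 0.09, 0.14, 0.13, 0.12} → pass.
0 of 4 fail.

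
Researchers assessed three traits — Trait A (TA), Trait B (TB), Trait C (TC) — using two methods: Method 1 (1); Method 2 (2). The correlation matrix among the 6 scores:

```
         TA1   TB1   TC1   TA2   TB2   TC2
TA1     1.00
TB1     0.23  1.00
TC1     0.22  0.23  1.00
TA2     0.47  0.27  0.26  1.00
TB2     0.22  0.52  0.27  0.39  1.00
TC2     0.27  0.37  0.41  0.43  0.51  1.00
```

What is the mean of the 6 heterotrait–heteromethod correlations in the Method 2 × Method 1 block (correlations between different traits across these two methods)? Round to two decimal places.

HTHM values (method 2 × method 1): 0.27, 0.26, 0.22, 0.27, 0.27, 0.37; mean = 1.66/6 = 0.28.

0.28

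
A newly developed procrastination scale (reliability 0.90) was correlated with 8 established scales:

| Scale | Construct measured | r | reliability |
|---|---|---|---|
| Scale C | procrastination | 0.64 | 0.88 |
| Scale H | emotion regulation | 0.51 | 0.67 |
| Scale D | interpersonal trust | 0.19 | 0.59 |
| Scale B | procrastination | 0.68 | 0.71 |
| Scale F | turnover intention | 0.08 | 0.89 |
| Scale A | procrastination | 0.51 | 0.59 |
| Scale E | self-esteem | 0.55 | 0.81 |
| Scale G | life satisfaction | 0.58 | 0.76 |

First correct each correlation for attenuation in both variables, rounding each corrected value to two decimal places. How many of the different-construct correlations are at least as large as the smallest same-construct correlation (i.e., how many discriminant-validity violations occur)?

Disattenuated r (r / √(r_scale · r_new)):
  Scale C (conv): 0.64 / √(0.88·0.90) = 0.72
  Scale H (disc): 0.51 / √(0.67·0.90) = 0.66
  Scale D (disc): 0.19 / √(0.59·0.90) = 0.26
  Scale B (conv): 0.68 / √(0.71·0.90) = 0.85
  Scale F (disc): 0.08 / √(0.89·0.90) = 0.09
  Scale A (conv): 0.51 / √(0.59·0.90) = 0.70
  Scale E (disc): 0.55 / √(0.81·0.90) = 0.64
  Scale G (disc): 0.58 / √(0.76·0.90) = 0.70
Smallest convergent = 0.70. Discriminant values: 0.66, 0.26, 0.09, 0.64, 0.70; count ≥ 0.70 → 1.

1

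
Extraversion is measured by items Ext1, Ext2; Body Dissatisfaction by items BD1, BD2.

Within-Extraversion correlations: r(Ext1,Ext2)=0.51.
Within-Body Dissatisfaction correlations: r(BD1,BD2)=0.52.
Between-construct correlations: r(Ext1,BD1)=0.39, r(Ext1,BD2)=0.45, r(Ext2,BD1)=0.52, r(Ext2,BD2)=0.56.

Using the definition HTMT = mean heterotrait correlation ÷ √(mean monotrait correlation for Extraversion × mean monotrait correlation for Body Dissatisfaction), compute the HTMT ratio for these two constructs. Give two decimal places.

Between-construct mean = 1.92/4 = 0.4800.
Mean within-Ext = 0.51/1 = 0.5100; mean within-BD = 0.52/1 = 0.5200.
Geometric mean = √(0.5100 × 0.5200) = 0.5150.
HTMT = 0.4800 / 0.5150 = 0.93.

0.93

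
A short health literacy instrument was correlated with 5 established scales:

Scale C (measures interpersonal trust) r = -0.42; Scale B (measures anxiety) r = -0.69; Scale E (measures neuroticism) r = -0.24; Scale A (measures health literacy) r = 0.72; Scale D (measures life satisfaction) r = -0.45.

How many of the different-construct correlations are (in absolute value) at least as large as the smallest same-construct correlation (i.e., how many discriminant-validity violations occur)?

Convergent (same construct = health literacy): Scale A.
Smallest convergent = 0.72. Discriminant |r|: 0.42, 0.69, 0.24, 0.45; count ≥ 0.72 → 0.

0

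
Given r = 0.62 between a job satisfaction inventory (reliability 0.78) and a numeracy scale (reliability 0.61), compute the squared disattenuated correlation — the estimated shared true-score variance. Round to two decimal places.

0.81

Disattenuated r = 0.62 / √(0.78 × 0.61) = 0.62 / 0.6898 = 0.8988.
Shared true-score variance = 0.8988² = 0.8078 ≈ 0.81.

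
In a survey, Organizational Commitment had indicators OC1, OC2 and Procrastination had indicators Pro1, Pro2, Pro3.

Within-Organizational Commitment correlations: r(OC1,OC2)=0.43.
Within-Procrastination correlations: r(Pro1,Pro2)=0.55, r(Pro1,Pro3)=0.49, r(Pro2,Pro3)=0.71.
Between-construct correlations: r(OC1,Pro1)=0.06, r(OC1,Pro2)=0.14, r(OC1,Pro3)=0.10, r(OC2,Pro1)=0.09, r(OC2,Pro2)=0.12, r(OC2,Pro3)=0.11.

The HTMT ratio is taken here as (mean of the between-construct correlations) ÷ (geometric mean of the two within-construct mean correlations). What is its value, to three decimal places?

0.206

Mean between = 0.62/6 = 0.1033.
Mean within-OC = 0.43/1 = 0.4300; mean within-Pro = 1.75/3 = 0.5833.
Geometric mean = √(0.4300 × 0.5833) = 0.5008.
HTMT = 0.1033 / 0.5008 = 0.206.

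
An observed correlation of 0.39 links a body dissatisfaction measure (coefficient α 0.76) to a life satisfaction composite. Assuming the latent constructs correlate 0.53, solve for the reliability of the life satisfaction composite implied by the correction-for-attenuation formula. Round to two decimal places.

0.71

r_true = r_obs / √(r_xx · r_yy) ⇒ 0.53 = 0.39 / √(0.76 · r_yy).
√(0.76 · r_yy) = 0.39 / 0.53 = 0.7358; 0.76 · r_yy = 0.5414; r_yy = 0.5414 / 0.76 ≈ 0.71.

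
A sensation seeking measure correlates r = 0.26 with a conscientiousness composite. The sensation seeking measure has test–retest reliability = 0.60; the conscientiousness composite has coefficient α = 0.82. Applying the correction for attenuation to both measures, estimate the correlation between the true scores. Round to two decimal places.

r_true = r_obs / √(r_xx · r_yy) = 0.26 / √(0.60 × 0.82) = 0.26 / √0.4920 = 0.26 / 0.7014 ≈ 0.37.

0.37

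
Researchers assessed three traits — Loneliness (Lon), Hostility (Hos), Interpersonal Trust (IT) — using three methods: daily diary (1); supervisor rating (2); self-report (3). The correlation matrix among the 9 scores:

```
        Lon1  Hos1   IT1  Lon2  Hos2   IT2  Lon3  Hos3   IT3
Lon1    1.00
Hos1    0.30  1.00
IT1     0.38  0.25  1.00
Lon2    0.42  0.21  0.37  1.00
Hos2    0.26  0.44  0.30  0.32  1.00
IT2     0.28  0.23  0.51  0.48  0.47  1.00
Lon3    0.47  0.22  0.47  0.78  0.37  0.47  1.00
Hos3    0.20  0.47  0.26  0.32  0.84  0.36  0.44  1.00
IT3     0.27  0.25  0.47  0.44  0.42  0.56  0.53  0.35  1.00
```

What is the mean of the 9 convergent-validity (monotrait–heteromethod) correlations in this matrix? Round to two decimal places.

0.55

Convergent values: 0.42, 0.47, 0.78, 0.44, 0.47, 0.84, 0.51, 0.47, 0.56; mean = 4.96/9 = 0.55.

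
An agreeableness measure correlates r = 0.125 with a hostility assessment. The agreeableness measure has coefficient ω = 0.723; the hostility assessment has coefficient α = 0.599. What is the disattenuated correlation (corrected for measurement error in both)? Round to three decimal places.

r_true = r_obs / √(r_xx · r_yy) = 0.125 / √(0.723 × 0.599) = 0.125 / √0.433077 = 0.125 / 0.6581 ≈ 0.190.

0.190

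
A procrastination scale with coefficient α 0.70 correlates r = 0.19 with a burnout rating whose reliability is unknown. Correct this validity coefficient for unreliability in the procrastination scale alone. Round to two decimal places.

0.23

Single correction: r_c = r_obs / √r_xx = 0.19 / √0.70 = 0.19 / 0.8367 ≈ 0.23.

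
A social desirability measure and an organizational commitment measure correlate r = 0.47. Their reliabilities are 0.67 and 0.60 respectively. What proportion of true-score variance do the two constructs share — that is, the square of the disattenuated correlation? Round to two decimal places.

0.55

Disattenuated r = 0.47 / √(0.67 × 0.60) = 0.47 / 0.6340 = 0.7413.
Shared true-score variance = 0.7413² = 0.5495 ≈ 0.55.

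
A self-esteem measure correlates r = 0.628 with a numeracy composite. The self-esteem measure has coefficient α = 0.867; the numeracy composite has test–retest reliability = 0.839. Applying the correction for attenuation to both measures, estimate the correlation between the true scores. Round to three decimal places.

r_true = r_obs / √(r_xx · r_yy) = 0.628 / √(0.867 × 0.839) = 0.628 / √0.727413 = 0.628 / 0.8529 ≈ 0.736.

0.736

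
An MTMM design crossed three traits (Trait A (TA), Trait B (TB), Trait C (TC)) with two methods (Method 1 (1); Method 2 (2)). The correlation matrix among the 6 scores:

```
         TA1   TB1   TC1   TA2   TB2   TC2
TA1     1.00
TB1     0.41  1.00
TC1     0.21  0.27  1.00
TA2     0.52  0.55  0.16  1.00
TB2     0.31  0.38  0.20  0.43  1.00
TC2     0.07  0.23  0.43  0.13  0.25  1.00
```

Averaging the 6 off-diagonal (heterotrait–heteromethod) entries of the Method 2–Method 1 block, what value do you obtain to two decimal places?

0.25

HTHM values (method 2 × method 1): 0.55, 0.16, 0.31, 0.20, 0.07, 0.23; mean = 1.52/6 = 0.25.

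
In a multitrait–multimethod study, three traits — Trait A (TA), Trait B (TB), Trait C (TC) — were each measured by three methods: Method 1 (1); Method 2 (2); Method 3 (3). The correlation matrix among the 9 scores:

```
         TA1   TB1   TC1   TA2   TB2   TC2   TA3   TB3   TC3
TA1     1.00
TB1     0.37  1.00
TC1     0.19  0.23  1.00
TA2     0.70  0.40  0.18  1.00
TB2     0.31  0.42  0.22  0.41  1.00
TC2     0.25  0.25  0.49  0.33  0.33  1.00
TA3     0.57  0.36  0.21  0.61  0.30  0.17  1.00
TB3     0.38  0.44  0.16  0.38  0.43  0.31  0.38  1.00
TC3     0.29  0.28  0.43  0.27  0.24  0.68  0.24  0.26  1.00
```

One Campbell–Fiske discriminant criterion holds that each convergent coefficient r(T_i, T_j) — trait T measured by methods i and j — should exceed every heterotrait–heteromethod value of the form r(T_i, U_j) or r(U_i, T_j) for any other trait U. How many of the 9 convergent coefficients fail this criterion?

Convergent coefficients and their comparison sets:
TA (methods 1·2): 0.70 vs {0.31, 0.40, 0.25, 0.18} → pass.
TA (methods 1·3): 0.57 vs {0.38, 0.36, 0.29, 0.21} → pass.
TA (methods 2·3): 0.61 vs {0.38, 0.30, 0.27, 0.17} → pass.
TB (methods 1·2): 0.42 vs {0.40, 0.31, 0.25, 0.22} → pass.
TB (methods 1·3): 0.44 vs {0.36, 0.38, 0.28, 0.16} → pass.
TB (methods 2·3): 0.43 vs {0.30, 0.38, 0.24, 0.31} → pass.
TC (methods 1·2): 0.49 vs {0.18, 0.25, 0.22, 0.25} → pass.
TC (methods 1·3): 0.43 vs {0.21, 0.29, 0.16, 0.28} → pass.
TC (methods 2·3): 0.68 vs {0.17, 0.27, 0.31, 0.24} → pass.
0 of 9 fail.

0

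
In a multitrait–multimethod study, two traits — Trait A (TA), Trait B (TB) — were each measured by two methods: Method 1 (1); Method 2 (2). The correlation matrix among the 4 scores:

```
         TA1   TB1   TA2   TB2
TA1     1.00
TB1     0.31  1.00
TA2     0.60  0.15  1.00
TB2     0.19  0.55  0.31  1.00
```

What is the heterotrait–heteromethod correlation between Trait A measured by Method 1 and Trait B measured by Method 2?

0.19

Different traits and methods: r(TA1, TB2) = 0.19.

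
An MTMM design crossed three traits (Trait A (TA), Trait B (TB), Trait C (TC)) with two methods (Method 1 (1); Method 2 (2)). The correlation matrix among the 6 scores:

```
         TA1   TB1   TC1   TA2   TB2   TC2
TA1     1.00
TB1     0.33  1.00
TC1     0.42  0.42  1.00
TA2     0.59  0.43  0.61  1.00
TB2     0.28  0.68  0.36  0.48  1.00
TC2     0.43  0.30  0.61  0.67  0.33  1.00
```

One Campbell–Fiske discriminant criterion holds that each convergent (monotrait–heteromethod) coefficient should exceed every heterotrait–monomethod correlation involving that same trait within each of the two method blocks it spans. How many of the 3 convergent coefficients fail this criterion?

2

Convergent coefficients and their comparison sets:
TA (methods 1·2): 0.59 vs {0.33, 0.48, 0.42, 0.67} → fail.
TB (methods 1·2): 0.68 vs {0.33, 0.48, 0.42, 0.33} → pass.
TC (methods 1·2): 0.61 vs {0.42, 0.67, 0.42, 0.33} → fail.
2 of 3 fail.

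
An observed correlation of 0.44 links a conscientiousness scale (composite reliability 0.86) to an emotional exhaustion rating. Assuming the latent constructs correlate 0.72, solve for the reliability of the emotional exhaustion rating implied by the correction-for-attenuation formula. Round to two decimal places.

r_true = r_obs / √(r_xx · r_yy) ⇒ 0.72 = 0.44 / √(0.86 · r_yy).
√(0.86 · r_yy) = 0.44 / 0.72 = 0.6111; 0.86 · r_yy = 0.3734; r_yy = 0.3734 / 0.86 ≈ 0.43.

0.43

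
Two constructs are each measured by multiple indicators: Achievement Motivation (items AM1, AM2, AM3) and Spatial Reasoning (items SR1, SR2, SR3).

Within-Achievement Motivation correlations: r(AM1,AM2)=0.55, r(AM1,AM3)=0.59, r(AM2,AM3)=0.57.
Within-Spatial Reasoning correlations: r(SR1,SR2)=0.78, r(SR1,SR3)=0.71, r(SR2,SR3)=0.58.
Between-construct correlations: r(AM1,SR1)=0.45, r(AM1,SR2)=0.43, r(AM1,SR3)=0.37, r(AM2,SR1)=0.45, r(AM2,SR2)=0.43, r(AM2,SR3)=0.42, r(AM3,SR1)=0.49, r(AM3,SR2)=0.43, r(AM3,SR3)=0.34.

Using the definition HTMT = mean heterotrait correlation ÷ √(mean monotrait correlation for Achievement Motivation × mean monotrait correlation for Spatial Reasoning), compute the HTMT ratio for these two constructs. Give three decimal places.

0.675

Between-construct mean = 3.81/9 = 0.4233.
Mean within-AM = 1.71/3 = 0.5700; mean within-SR = 2.07/3 = 0.6900.
Geometric mean = √(0.5700 × 0.6900) = 0.6271.
HTMT = 0.4233 / 0.6271 = 0.675.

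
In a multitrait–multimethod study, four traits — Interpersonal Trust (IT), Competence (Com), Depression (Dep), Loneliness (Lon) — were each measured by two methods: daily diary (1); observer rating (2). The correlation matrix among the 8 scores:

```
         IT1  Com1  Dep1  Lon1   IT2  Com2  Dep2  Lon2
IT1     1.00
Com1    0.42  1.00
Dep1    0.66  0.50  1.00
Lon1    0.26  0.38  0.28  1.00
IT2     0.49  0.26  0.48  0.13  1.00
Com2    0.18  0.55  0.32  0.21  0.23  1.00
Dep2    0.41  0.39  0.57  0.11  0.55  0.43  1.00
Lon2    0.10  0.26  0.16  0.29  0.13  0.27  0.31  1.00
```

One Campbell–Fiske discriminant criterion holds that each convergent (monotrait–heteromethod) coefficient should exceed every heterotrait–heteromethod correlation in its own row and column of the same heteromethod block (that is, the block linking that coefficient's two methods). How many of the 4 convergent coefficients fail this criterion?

0

Checking each validity diagonal entry against its comparison values:
IT (methods 1·2): 0.49 vs {0.18, 0.26, 0.41, 0.48, 0.10, 0.13} → pass.
Com (methods 1·2): 0.55 vs {0.26, 0.18, 0.39, 0.32, 0.26, 0.21} → pass.
Dep (methods 1·2): 0.57 vs {0.48, 0.41, 0.32, 0.39, 0.16, 0.11} → pass.
Lon (methods 1·2): 0.29 vs {0.13, 0.10, 0.21, 0.26, 0.11, 0.16} → pass.
0 of 4 fail.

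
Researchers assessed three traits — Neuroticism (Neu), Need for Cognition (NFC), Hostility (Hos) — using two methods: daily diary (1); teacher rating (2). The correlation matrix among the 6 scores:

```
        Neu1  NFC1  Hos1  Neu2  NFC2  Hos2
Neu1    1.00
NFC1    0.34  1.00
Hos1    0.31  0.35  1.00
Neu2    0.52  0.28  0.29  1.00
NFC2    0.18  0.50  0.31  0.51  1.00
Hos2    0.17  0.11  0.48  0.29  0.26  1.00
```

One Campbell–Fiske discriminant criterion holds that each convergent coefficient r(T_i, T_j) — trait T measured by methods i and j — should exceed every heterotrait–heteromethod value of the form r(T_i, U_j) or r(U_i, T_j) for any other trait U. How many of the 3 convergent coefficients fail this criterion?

Convergent coefficients and their comparison sets:
Neu (methods 1·2): 0.52 vs {0.18, 0.28, 0.17, 0.29} → pass.
NFC (methods 1·2): 0.50 vs {0.28, 0.18, 0.11, 0.31} → pass.
Hos (methods 1·2): 0.48 vs {0.29, 0.17, 0.31, 0.11} → pass.
0 of 3 fail.

0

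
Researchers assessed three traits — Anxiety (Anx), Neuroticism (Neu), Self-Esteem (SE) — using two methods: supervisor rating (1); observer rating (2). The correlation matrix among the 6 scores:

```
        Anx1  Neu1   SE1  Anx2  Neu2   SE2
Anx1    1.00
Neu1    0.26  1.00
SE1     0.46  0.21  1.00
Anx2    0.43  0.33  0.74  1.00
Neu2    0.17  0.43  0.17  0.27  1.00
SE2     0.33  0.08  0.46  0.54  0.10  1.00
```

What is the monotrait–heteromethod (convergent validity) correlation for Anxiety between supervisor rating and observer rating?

Same trait (Anx), different methods: r(Anx1, Anx2) = 0.43.

0.43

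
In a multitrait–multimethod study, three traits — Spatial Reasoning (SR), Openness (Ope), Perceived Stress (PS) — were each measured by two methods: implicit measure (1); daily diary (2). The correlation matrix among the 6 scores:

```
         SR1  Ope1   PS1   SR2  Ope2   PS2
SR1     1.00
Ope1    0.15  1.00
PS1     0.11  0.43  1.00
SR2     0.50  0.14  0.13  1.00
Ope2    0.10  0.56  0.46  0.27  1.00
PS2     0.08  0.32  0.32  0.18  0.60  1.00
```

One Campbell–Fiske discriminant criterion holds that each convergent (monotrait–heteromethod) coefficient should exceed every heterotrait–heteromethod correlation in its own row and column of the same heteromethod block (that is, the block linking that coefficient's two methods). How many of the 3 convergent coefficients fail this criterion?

1

Convergent coefficients and their comparison sets:
SR (methods 1·2): 0.50 vs {0.10, 0.14, 0.08, 0.13} → pass.
Ope (methods 1·2): 0.56 vs {0.14, 0.10, 0.32, 0.46} → pass.
PS (methods 1·2): 0.32 vs {0.13, 0.08, 0.46, 0.32} → fail.
1 of 3 fail.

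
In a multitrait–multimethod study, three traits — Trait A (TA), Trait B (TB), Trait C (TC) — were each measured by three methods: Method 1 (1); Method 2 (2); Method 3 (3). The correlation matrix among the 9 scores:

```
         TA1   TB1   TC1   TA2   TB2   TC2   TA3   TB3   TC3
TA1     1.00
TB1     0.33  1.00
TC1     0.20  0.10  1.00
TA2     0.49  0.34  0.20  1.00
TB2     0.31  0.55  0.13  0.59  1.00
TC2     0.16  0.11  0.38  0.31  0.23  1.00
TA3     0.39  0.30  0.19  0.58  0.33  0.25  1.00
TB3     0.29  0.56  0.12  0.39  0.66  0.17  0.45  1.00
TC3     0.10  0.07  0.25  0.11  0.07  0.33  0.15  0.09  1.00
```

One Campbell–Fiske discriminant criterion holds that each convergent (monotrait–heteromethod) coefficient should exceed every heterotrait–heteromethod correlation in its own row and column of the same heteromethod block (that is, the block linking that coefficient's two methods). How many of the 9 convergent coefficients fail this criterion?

0

Checking each validity diagonal entry against its comparison values:
TA (methods 1·2): 0.49 vs {0.31, 0.34, 0.16, 0.20} → pass.
TA (methods 1·3): 0.39 vs {0.29, 0.30, 0.10, 0.19} → pass.
TA (methods 2·3): 0.58 vs {0.39, 0.33, 0.11, 0.25} → pass.
TB (methods 1·2): 0.55 vs {0.34, 0.31, 0.11, 0.13} → pass.
TB (methods 1·3): 0.56 vs {0.30, 0.29, 0.07, 0.12} → pass.
TB (methods 2·3): 0.66 vs {0.33, 0.39, 0.07, 0.17} → pass.
TC (methods 1·2): 0.38 vs {0.20, 0.16, 0.13, 0.11} → pass.
TC (methods 1·3): 0.25 vs {0.19, 0.10, 0.12, 0.07} → pass.
TC (methods 2·3): 0.33 vs {0.25, 0.11, 0.17, 0.07} → pass.
0 of 9 fail.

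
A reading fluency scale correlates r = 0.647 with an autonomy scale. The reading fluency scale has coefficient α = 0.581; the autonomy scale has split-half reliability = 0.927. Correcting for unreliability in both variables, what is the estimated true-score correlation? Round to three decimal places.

r_true = r_obs / √(r_xx · r_yy) = 0.647 / √(0.581 × 0.927) = 0.647 / √0.538587 = 0.647 / 0.7339 ≈ 0.882.

0.882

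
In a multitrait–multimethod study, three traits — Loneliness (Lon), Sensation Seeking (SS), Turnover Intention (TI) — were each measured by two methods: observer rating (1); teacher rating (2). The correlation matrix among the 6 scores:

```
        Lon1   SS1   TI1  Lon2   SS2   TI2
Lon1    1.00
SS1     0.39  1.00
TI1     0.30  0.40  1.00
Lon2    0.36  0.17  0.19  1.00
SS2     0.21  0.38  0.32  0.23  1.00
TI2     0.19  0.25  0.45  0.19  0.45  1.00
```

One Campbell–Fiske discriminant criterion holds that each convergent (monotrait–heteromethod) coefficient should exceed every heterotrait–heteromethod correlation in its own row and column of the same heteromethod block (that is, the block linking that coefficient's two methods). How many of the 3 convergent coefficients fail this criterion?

0

Checking each validity diagonal entry against its comparison values:
Lon (methods 1·2): 0.36 vs {0.21, 0.17, 0.19, 0.19} → pass.
SS (methods 1·2): 0.38 vs {0.17, 0.21, 0.25, 0.32} → pass.
TI (methods 1·2): 0.45 vs {0.19, 0.19, 0.32, 0.25} → pass.
0 of 3 fail.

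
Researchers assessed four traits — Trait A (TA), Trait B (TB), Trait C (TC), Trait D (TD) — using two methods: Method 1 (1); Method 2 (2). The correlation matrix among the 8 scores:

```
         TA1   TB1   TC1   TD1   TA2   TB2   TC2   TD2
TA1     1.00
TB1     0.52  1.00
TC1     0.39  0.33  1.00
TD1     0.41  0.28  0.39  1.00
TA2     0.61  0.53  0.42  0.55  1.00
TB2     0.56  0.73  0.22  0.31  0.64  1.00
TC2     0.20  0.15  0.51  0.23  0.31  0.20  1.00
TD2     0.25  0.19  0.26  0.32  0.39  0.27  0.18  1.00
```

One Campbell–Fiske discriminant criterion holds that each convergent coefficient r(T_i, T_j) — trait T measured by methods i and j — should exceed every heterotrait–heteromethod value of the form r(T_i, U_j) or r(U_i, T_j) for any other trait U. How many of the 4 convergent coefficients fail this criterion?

1

Checking each validity diagonal entry against its comparison values:
TA (methods 1·2): 0.61 vs {0.56, 0.53, 0.20, 0.42, 0.25, 0.55} → pass.
TB (methods 1·2): 0.73 vs {0.53, 0.56, 0.15, 0.22, 0.19, 0.31} → pass.
TC (methods 1·2): 0.51 vs {0.42, 0.20, 0.22, 0.15, 0.26, 0.23} → pass.
TD (methods 1·2): 0.32 vs {0.55, 0.25, 0.31, 0.19, 0.23, 0.26} → fail.
1 of 4 fail.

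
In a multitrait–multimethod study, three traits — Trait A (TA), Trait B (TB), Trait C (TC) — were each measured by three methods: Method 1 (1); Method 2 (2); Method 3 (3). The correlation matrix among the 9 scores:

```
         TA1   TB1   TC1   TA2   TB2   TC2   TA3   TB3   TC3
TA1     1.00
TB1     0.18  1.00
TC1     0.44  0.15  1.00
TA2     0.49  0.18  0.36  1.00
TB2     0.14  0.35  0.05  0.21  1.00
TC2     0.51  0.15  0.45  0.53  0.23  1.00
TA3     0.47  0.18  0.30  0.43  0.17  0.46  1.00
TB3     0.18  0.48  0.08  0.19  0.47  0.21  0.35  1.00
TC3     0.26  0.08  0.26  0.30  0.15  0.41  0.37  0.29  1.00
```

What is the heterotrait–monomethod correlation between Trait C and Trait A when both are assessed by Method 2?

Different traits, same method: r(TC2, TA2) = 0.53.

0.53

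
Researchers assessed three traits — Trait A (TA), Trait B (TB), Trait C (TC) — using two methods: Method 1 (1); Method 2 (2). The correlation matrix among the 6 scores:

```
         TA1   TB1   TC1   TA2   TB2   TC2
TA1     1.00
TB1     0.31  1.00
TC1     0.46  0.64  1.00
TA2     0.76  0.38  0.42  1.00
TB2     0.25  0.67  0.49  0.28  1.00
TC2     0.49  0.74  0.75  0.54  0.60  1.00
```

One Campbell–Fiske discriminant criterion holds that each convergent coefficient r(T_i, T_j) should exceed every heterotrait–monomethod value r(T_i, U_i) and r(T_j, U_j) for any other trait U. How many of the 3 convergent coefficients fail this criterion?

0

Convergent coefficients and their comparison sets:
TA (methods 1·2): 0.76 vs {0.31, 0.28, 0.46, 0.54} → pass.
TB (methods 1·2): 0.67 vs {0.31, 0.28, 0.64, 0.60} → pass.
TC (methods 1·2): 0.75 vs {0.46, 0.54, 0.64, 0.60} → pass.
0 of 3 fail.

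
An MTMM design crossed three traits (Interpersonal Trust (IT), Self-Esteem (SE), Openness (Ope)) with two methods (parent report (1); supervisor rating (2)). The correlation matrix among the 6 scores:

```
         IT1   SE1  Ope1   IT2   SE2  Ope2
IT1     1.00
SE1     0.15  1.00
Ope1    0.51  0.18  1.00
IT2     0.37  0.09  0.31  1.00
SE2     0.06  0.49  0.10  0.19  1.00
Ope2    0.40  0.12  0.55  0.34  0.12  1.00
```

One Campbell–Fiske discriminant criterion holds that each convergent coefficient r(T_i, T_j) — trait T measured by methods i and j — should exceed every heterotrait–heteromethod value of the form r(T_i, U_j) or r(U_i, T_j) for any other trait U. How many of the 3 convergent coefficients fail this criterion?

Checking each validity diagonal entry against its comparison values:
IT (methods 1·2): 0.37 vs {0.06, 0.09, 0.40, 0.31} → fail.
SE (methods 1·2): 0.49 vs {0.09, 0.06, 0.12, 0.10} → pass.
Ope (methods 1·2): 0.55 vs {0.31, 0.40, 0.10, 0.12} → pass.
1 of 3 fail.

1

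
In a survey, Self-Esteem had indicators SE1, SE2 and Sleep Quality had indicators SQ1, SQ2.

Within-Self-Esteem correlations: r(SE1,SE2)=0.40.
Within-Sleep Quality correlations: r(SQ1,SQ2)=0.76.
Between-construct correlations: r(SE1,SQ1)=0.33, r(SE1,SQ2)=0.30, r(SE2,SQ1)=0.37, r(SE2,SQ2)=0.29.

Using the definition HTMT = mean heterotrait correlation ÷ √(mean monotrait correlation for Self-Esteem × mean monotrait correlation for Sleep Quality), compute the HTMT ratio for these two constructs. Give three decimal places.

0.585

Mean heterotrait r = 1.29/4 = 0.3225.
Mean within-SE = 0.40/1 = 0.4000; mean within-SQ = 0.76/1 = 0.7600.
Geometric mean = √(0.4000 × 0.7600) = 0.5514.
HTMT = 0.3225 / 0.5514 = 0.585.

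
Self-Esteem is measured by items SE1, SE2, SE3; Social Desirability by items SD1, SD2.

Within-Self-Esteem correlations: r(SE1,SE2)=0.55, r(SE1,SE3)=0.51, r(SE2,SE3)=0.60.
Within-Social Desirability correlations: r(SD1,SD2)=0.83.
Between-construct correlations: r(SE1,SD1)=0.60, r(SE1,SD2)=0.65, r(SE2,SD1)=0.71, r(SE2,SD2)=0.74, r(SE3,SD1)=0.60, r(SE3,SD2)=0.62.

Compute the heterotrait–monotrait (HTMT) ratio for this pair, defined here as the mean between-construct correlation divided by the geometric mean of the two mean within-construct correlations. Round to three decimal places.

Between-construct mean = 3.92/6 = 0.6533.
Mean within-SE = 1.66/3 = 0.5533; mean within-SD = 0.83/1 = 0.8300.
Geometric mean = √(0.5533 × 0.8300) = 0.6777.
HTMT = 0.6533 / 0.6777 = 0.964.

0.964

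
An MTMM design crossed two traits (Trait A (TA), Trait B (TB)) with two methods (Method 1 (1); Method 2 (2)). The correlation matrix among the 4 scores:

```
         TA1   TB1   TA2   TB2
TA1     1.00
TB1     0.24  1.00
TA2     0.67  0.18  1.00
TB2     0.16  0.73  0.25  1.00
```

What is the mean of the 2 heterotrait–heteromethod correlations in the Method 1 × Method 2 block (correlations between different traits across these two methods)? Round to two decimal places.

0.17

HTHM values (method 1 × method 2): 0.16, 0.18; mean = 0.34/2 = 0.17.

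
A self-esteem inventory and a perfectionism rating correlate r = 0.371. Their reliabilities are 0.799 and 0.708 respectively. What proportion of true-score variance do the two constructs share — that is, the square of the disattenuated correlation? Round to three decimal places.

0.243

Disattenuated r = 0.371 / √(0.799 × 0.708) = 0.371 / 0.7521 = 0.4933.
Shared true-score variance = 0.4933² = 0.2433 ≈ 0.243.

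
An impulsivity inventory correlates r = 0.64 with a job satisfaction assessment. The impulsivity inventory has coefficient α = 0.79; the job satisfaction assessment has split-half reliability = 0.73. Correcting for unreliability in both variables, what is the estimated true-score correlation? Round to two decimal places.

r_true = r_obs / √(r_xx · r_yy) = 0.64 / √(0.79 × 0.73) = 0.64 / √0.5767 = 0.64 / 0.7594 ≈ 0.84.

0.84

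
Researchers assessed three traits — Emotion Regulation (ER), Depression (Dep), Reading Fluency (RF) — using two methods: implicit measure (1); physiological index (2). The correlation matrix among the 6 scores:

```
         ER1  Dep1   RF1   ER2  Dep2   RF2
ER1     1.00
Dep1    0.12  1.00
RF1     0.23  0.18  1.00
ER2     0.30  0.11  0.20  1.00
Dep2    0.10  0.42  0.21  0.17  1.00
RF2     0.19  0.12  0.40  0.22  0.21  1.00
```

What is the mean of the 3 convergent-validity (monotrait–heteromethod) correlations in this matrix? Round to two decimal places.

Convergent values: 0.30, 0.42, 0.40; mean = 1.12/3 = 0.37.

0.37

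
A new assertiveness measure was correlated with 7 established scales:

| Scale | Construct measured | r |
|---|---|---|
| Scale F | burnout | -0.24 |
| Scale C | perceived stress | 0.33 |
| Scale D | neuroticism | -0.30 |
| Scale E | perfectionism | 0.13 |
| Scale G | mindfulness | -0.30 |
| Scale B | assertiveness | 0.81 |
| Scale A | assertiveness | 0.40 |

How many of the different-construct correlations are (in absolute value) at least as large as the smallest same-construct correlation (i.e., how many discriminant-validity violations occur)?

Convergent (same construct = assertiveness): Scale B, Scale A.
Smallest convergent = 0.40. Discriminant |r|: 0.24, 0.33, 0.30, 0.13, 0.30; count ≥ 0.40 → 0.

0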